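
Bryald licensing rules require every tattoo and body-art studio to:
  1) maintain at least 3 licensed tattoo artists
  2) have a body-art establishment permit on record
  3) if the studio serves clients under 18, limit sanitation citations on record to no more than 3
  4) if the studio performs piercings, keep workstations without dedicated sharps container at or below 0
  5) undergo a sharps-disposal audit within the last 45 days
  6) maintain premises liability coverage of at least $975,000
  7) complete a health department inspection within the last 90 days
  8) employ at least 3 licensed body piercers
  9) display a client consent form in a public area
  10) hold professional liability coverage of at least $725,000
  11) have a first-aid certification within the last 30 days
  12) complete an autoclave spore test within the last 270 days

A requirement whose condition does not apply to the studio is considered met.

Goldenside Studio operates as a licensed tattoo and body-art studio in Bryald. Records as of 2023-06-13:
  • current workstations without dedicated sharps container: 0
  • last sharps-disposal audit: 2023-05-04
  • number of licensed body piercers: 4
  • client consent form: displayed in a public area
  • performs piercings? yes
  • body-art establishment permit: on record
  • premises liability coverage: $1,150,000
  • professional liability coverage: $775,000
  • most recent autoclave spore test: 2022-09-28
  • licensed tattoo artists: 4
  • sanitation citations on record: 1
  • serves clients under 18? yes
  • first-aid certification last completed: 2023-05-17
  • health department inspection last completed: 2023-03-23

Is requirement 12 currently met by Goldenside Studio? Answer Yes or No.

Yes

12. autoclave spore test 258 days ago vs limit 270 → met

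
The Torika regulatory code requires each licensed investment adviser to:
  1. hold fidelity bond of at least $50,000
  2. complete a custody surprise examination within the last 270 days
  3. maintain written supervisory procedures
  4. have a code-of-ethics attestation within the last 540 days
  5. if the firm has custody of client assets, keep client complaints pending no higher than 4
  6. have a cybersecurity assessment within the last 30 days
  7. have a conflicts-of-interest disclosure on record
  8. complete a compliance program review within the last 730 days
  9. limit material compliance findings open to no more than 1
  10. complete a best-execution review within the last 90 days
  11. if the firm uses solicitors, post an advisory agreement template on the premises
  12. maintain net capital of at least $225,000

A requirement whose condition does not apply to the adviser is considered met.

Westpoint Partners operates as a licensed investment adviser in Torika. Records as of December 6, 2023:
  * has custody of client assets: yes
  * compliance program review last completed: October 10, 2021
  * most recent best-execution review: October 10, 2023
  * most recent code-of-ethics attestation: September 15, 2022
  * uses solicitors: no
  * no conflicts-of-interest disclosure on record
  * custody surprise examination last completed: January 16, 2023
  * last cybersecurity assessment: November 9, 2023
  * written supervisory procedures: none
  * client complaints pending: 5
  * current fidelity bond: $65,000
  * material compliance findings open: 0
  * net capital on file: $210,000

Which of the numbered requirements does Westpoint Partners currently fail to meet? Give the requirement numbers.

2, 3, 5, 7, 8, 12

1. fidelity bond $65,000 ≥ $50,000 → met
2. custody surprise examination 324 days ago vs limit 270 → not met
3. written supervisory procedures absent → not met
4. code-of-ethics attestation 447 days ago vs limit 540 → met
5. condition 'has custody of client assets' holds; client complaints pending 5 > 4 → not met
6. cybersecurity assessment 27 days ago vs limit 30 → met
7. conflicts-of-interest disclosure absent → not met
8. compliance program review 787 days ago vs limit 730 → not met
9. material compliance findings open 0 ≤ 1 → met
10. best-execution review 57 days ago vs limit 90 → met
11. condition 'uses solicitors' does not hold → requirement n/a → met
12. net capital $210,000 < $225,000 → not met
Not met: 2, 3, 5, 7, 8, 12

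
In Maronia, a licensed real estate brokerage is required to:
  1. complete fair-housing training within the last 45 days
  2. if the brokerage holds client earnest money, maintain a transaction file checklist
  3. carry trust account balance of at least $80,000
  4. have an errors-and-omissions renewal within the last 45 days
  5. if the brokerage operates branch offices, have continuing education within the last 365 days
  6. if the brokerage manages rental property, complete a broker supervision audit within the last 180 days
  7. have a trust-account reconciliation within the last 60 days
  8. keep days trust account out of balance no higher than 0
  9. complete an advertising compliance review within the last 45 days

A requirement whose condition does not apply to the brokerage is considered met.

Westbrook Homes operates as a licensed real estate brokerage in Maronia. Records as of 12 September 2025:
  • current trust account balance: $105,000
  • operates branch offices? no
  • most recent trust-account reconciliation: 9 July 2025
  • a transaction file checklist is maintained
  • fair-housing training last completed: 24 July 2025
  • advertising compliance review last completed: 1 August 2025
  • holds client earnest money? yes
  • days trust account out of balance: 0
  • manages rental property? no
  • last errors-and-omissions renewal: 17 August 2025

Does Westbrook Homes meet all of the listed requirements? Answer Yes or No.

1. fair-housing training 50 days ago vs limit 45 → not met
2. condition 'holds client earnest money' holds; transaction file checklist present → met
3. trust account balance $105,000 ≥ $80,000 → met
4. errors-and-omissions renewal 26 days ago vs limit 45 → met
5. condition 'operates branch offices' does not hold → requirement n/a → met
6. condition 'manages rental property' does not hold → requirement n/a → met
7. trust-account reconciliation 65 days ago vs limit 60 → not met
8. days trust account out of balance 0 ≤ 0 → met
9. advertising compliance review 42 days ago vs limit 45 → met
Not met: 1, 7

No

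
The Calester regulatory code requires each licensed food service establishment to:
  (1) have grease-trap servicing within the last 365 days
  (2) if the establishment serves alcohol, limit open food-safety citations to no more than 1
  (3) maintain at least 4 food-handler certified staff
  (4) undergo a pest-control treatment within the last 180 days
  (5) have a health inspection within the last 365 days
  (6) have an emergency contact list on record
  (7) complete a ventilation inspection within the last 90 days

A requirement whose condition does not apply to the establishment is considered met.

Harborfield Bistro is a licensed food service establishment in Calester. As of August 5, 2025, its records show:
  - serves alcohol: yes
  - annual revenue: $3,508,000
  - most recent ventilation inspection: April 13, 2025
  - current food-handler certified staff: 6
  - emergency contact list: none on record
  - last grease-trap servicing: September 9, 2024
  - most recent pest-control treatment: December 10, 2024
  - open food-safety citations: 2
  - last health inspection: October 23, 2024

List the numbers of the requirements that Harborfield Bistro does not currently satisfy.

2, 4, 6, 7

1. grease-trap servicing 330 days ago vs limit 365 → met
2. condition 'serves alcohol' holds; open food-safety citations 2 > 1 → not met
3. food-handler certified staff 6 ≥ 4 → met
4. pest-control treatment 238 days ago vs limit 180 → not met
5. health inspection 286 days ago vs limit 365 → met
6. emergency contact list absent → not met
7. ventilation inspection 114 days ago vs limit 90 → not met
Not met: 2, 4, 6, 7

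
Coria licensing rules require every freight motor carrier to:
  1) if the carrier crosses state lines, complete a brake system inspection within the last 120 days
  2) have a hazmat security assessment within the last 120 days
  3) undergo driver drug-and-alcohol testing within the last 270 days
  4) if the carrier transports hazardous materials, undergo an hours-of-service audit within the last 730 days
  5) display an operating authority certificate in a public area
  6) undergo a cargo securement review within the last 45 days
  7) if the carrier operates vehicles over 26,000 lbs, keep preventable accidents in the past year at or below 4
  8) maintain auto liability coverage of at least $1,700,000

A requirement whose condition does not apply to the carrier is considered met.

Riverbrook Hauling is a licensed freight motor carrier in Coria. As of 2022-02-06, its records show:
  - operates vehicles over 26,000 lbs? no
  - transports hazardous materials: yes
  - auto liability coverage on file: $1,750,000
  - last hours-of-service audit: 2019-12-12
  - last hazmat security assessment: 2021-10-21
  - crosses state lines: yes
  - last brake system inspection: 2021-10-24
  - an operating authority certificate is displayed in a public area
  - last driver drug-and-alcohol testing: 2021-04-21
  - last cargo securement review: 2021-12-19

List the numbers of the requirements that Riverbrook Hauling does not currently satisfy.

3, 4, 6

1. condition 'crosses state lines' holds; brake system inspection 105 days ago vs limit 120 → met
2. hazmat security assessment 108 days ago vs limit 120 → met
3. driver drug-and-alcohol testing 291 days ago vs limit 270 → not met
4. condition 'transports hazardous materials' holds; hours-of-service audit 787 days ago vs limit 730 → not met
5. operating authority certificate present → met
6. cargo securement review 49 days ago vs limit 45 → not met
7. condition 'operates vehicles over 26,000 lbs' does not hold → requirement n/a → met
8. auto liability coverage $1,750,000 ≥ $1,700,000 → met
Not met: 3, 4, 6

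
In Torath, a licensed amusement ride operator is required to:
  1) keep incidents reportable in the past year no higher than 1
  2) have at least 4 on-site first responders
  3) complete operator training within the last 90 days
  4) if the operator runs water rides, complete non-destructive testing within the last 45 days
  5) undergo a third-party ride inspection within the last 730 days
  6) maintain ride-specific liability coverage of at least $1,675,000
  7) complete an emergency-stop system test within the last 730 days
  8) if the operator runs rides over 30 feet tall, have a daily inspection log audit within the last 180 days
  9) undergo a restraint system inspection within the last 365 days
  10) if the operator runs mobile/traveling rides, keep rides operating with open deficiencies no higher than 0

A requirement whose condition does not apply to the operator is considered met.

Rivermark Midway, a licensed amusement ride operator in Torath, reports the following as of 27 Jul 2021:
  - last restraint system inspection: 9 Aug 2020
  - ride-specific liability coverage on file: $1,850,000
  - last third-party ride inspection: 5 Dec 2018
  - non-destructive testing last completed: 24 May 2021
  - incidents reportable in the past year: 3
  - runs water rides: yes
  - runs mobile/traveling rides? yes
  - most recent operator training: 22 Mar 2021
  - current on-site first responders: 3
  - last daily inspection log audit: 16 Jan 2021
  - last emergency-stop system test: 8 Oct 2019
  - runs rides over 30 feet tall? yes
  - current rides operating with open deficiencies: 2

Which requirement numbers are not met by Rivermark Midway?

1. incidents reportable in the past year 3 > 1 → not met
2. on-site first responders 3 < 4 → not met
3. operator training 127 days ago vs limit 90 → not met
4. condition 'runs water rides' holds; non-destructive testing 64 days ago vs limit 45 → not met
5. third-party ride inspection 965 days ago vs limit 730 → not met
6. ride-specific liability coverage $1,850,000 ≥ $1,675,000 → met
7. emergency-stop system test 658 days ago vs limit 730 → met
8. condition 'runs rides over 30 feet tall' holds; daily inspection log audit 192 days ago vs limit 180 → not met
9. restraint system inspection 352 days ago vs limit 365 → met
10. condition 'runs mobile/traveling rides' holds; rides operating with open deficiencies 2 > 0 → not met
Not met: 1, 2, 3, 4, 5, 8, 10

1, 2, 3, 4, 5, 8, 10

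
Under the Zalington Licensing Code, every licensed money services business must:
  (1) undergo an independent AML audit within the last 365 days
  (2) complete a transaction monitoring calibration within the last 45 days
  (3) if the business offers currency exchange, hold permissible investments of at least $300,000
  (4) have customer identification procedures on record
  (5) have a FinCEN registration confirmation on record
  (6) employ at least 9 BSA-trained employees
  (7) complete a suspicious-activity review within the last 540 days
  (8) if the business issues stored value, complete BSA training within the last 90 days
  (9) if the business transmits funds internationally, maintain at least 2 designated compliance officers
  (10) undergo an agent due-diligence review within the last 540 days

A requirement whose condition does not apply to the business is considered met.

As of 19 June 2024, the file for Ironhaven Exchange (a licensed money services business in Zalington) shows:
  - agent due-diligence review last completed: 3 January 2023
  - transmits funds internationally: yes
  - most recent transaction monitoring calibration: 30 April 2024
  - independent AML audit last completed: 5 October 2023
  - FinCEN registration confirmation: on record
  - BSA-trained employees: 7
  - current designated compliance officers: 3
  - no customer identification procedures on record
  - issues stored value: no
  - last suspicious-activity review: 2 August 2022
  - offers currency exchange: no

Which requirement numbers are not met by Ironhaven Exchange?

1. independent AML audit 258 days ago vs limit 365 → met
2. transaction monitoring calibration 50 days ago vs limit 45 → not met
3. condition 'offers currency exchange' does not hold → requirement n/a → met
4. customer identification procedures absent → not met
5. FinCEN registration confirmation present → met
6. BSA-trained employees 7 < 9 → not met
7. suspicious-activity review 687 days ago vs limit 540 → not met
8. condition 'issues stored value' does not hold → requirement n/a → met
9. condition 'transmits funds internationally' holds; designated compliance officers 3 ≥ 2 → met
10. agent due-diligence review 533 days ago vs limit 540 → met
Not met: 2, 4, 6, 7

2, 4, 6, 7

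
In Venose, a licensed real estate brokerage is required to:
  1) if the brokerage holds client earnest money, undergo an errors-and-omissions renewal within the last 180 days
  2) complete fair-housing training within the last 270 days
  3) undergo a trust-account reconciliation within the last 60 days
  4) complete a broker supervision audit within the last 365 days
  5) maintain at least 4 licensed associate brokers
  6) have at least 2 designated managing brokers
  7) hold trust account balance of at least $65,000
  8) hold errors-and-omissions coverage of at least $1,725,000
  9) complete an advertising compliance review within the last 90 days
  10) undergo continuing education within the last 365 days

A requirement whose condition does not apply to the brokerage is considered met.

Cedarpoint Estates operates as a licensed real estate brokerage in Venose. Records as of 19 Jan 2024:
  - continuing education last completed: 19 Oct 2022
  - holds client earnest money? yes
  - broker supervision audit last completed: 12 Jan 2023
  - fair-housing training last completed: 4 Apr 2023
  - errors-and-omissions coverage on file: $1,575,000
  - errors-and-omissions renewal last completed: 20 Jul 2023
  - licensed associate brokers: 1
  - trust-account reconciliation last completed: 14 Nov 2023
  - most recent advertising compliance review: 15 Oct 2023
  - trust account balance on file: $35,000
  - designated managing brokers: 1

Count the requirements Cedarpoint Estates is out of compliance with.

10

1. condition 'holds client earnest money' holds; errors-and-omissions renewal 183 days ago vs limit 180 → not met
2. fair-housing training 290 days ago vs limit 270 → not met
3. trust-account reconciliation 66 days ago vs limit 60 → not met
4. broker supervision audit 372 days ago vs limit 365 → not met
5. licensed associate brokers 1 < 4 → not met
6. designated managing brokers 1 < 2 → not met
7. trust account balance $35,000 < $65,000 → not met
8. errors-and-omissions coverage $1,575,000 < $1,725,000 → not met
9. advertising compliance review 96 days ago vs limit 90 → not met
10. continuing education 457 days ago vs limit 365 → not met
Not met: 10 of 10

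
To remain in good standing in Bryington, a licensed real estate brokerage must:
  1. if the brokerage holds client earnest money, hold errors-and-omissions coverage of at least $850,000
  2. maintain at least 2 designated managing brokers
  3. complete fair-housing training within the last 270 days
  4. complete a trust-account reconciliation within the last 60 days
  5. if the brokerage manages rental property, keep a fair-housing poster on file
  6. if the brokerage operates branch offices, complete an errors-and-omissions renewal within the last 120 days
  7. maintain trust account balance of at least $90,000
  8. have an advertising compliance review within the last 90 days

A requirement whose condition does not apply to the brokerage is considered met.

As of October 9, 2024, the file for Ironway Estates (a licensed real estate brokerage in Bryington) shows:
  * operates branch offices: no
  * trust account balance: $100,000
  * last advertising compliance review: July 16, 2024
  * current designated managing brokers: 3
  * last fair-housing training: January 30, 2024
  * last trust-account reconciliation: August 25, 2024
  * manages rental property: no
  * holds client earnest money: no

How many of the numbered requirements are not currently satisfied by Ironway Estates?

1. condition 'holds client earnest money' does not hold → requirement n/a → met
2. designated managing brokers 3 ≥ 2 → met
3. fair-housing training 253 days ago vs limit 270 → met
4. trust-account reconciliation 45 days ago vs limit 60 → met
5. condition 'manages rental property' does not hold → requirement n/a → met
6. condition 'operates branch offices' does not hold → requirement n/a → met
7. trust account balance $100,000 ≥ $90,000 → met
8. advertising compliance review 85 days ago vs limit 90 → met
Not met: 0 of 8

0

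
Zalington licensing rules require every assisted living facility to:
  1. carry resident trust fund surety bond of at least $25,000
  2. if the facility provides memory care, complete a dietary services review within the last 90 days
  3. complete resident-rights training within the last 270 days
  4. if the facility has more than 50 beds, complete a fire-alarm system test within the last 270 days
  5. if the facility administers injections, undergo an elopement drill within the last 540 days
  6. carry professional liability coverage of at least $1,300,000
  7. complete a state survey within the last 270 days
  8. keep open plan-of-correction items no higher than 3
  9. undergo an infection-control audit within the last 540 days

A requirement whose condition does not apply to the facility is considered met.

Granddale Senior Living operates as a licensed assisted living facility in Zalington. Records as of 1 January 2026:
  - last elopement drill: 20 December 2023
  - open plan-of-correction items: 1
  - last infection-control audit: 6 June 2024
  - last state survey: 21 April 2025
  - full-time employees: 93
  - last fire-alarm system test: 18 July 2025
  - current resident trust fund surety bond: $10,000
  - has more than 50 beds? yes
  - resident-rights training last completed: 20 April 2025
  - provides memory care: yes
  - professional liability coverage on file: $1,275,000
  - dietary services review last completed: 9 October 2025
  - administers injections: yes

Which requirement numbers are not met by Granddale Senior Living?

1, 5, 6, 9

1. resident trust fund surety bond $10,000 < $25,000 → not met
2. condition 'provides memory care' holds; dietary services review 84 days ago vs limit 90 → met
3. resident-rights training 256 days ago vs limit 270 → met
4. condition 'has more than 50 beds' holds; fire-alarm system test 167 days ago vs limit 270 → met
5. condition 'administers injections' holds; elopement drill 743 days ago vs limit 540 → not met
6. professional liability coverage $1,275,000 < $1,300,000 → not met
7. state survey 255 days ago vs limit 270 → met
8. open plan-of-correction items 1 ≤ 3 → met
9. infection-control audit 574 days ago vs limit 540 → not met
Not met: 1, 5, 6, 9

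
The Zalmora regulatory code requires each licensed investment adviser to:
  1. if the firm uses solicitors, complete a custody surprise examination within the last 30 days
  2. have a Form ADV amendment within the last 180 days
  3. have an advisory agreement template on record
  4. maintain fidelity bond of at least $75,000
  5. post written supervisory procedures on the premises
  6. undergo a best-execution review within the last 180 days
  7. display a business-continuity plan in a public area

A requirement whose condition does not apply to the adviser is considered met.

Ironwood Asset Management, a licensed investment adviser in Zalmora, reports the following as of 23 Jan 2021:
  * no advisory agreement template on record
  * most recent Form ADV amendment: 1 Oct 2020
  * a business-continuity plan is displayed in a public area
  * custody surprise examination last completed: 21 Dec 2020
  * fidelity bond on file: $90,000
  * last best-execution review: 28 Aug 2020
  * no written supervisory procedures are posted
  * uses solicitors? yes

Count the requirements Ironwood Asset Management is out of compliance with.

1. condition 'uses solicitors' holds; custody surprise examination 33 days ago vs limit 30 → not met
2. Form ADV amendment 114 days ago vs limit 180 → met
3. advisory agreement template absent → not met
4. fidelity bond $90,000 ≥ $75,000 → met
5. written supervisory procedures absent → not met
6. best-execution review 148 days ago vs limit 180 → met
7. business-continuity plan present → met
Not met: 3 of 7

3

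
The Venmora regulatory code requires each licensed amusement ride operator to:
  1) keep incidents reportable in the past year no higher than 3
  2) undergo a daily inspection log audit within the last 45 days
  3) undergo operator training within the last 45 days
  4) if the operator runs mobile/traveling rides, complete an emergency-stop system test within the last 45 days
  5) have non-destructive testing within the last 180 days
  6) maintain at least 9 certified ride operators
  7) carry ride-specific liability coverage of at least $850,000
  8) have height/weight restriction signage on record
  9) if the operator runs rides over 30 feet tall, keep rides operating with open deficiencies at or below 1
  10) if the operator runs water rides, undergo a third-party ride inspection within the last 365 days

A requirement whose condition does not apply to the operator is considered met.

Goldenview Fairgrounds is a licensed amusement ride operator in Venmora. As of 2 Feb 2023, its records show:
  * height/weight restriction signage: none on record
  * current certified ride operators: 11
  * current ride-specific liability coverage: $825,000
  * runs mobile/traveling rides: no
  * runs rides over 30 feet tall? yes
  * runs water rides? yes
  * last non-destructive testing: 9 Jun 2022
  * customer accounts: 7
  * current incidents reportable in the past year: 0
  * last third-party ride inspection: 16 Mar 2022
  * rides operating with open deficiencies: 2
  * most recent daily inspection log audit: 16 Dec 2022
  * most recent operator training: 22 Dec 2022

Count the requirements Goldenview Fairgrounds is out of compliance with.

5

1. incidents reportable in the past year 0 ≤ 3 → met
2. daily inspection log audit 48 days ago vs limit 45 → not met
3. operator training 42 days ago vs limit 45 → met
4. condition 'runs mobile/traveling rides' does not hold → requirement n/a → met
5. non-destructive testing 238 days ago vs limit 180 → not met
6. certified ride operators 11 ≥ 9 → met
7. ride-specific liability coverage $825,000 < $850,000 → not met
8. height/weight restriction signage absent → not met
9. condition 'runs rides over 30 feet tall' holds; rides operating with open deficiencies 2 > 1 → not met
10. condition 'runs water rides' holds; third-party ride inspection 323 days ago vs limit 365 → met
Not met: 5 of 10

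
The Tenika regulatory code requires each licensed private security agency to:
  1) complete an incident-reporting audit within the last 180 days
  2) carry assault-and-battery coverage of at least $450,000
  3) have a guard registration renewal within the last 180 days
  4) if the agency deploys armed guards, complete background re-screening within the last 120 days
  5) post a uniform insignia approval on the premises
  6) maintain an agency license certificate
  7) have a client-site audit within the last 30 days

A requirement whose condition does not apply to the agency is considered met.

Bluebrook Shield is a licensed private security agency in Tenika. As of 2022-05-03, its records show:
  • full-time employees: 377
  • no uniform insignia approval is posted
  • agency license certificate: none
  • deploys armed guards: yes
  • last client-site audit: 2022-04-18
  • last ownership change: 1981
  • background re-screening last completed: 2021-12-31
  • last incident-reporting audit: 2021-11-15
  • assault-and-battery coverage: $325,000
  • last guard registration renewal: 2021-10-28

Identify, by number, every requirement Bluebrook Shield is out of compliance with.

1. incident-reporting audit 169 days ago vs limit 180 → met
2. assault-and-battery coverage $325,000 < $450,000 → not met
3. guard registration renewal 187 days ago vs limit 180 → not met
4. condition 'deploys armed guards' holds; background re-screening 123 days ago vs limit 120 → not met
5. uniform insignia approval absent → not met
6. agency license certificate absent → not met
7. client-site audit 15 days ago vs limit 30 → met
Not met: 2, 3, 4, 5, 6

2, 3, 4, 5, 6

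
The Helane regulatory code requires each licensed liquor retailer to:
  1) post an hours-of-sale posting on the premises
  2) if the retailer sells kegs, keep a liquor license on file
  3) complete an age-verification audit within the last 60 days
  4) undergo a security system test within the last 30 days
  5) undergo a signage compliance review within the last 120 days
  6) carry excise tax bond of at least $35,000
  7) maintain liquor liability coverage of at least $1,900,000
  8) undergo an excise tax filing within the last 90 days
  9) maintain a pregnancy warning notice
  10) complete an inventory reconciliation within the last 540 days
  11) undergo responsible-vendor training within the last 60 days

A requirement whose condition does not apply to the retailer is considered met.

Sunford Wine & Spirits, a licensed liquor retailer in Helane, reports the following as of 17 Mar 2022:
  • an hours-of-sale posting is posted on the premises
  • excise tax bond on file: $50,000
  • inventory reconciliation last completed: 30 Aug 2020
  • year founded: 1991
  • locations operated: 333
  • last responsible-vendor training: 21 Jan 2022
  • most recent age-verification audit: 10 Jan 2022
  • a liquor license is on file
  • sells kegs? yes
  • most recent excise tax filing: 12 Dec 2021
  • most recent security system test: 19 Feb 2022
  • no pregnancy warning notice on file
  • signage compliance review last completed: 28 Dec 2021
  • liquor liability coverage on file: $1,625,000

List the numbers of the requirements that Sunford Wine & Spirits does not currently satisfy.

3, 7, 8, 9, 10

1. hours-of-sale posting present → met
2. condition 'sells kegs' holds; liquor license present → met
3. age-verification audit 66 days ago vs limit 60 → not met
4. security system test 26 days ago vs limit 30 → met
5. signage compliance review 79 days ago vs limit 120 → met
6. excise tax bond $50,000 ≥ $35,000 → met
7. liquor liability coverage $1,625,000 < $1,900,000 → not met
8. excise tax filing 95 days ago vs limit 90 → not met
9. pregnancy warning notice absent → not met
10. inventory reconciliation 564 days ago vs limit 540 → not met
11. responsible-vendor training 55 days ago vs limit 60 → met
Not met: 3, 7, 8, 9, 10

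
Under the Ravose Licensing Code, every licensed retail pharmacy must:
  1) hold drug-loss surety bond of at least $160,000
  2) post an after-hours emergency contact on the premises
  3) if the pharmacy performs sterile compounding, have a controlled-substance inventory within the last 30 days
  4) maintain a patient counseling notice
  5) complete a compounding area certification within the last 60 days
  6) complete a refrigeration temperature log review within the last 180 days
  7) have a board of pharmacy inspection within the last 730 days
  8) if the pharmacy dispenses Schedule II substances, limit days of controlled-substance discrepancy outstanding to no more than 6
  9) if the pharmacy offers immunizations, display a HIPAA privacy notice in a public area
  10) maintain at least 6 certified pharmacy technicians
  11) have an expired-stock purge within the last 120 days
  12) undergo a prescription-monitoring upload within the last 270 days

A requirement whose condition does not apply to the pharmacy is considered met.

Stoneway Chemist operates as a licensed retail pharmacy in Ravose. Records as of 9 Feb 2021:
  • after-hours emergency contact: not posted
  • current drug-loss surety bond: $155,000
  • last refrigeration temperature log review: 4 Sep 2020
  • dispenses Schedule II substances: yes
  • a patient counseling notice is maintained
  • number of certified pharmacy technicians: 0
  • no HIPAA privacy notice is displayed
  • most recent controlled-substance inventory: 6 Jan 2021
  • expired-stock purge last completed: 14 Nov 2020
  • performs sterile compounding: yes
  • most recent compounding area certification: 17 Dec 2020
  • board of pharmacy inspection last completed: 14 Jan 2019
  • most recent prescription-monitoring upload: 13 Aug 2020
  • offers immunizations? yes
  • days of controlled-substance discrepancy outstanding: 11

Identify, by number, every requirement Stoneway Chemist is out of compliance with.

1. drug-loss surety bond $155,000 < $160,000 → not met
2. after-hours emergency contact absent → not met
3. condition 'performs sterile compounding' holds; controlled-substance inventory 34 days ago vs limit 30 → not met
4. patient counseling notice present → met
5. compounding area certification 54 days ago vs limit 60 → met
6. refrigeration temperature log review 158 days ago vs limit 180 → met
7. board of pharmacy inspection 757 days ago vs limit 730 → not met
8. condition 'dispenses Schedule II substances' holds; days of controlled-substance discrepancy outstanding 11 > 6 → not met
9. condition 'offers immunizations' holds; HIPAA privacy notice absent → not met
10. certified pharmacy technicians 0 < 6 → not met
11. expired-stock purge 87 days ago vs limit 120 → met
12. prescription-monitoring upload 180 days ago vs limit 270 → met
Not met: 1, 2, 3, 7, 8, 9, 10

1, 2, 3, 7, 8, 9, 10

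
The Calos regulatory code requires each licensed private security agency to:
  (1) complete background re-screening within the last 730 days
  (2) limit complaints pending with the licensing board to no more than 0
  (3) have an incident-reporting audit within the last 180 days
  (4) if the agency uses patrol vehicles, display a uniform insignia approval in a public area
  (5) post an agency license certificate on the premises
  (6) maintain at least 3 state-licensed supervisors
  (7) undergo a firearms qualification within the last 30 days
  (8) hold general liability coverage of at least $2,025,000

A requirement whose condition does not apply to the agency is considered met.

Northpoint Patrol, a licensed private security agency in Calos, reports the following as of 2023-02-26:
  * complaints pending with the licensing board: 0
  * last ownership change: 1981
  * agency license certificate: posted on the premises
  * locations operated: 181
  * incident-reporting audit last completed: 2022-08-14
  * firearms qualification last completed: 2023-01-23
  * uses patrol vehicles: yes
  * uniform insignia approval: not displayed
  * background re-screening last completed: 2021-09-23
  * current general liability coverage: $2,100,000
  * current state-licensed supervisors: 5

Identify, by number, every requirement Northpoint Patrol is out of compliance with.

1. background re-screening 521 days ago vs limit 730 → met
2. complaints pending with the licensing board 0 ≤ 0 → met
3. incident-reporting audit 196 days ago vs limit 180 → not met
4. condition 'uses patrol vehicles' holds; uniform insignia approval absent → not met
5. agency license certificate present → met
6. state-licensed supervisors 5 ≥ 3 → met
7. firearms qualification 34 days ago vs limit 30 → not met
8. general liability coverage $2,100,000 ≥ $2,025,000 → met
Not met: 3, 4, 7

3, 4, 7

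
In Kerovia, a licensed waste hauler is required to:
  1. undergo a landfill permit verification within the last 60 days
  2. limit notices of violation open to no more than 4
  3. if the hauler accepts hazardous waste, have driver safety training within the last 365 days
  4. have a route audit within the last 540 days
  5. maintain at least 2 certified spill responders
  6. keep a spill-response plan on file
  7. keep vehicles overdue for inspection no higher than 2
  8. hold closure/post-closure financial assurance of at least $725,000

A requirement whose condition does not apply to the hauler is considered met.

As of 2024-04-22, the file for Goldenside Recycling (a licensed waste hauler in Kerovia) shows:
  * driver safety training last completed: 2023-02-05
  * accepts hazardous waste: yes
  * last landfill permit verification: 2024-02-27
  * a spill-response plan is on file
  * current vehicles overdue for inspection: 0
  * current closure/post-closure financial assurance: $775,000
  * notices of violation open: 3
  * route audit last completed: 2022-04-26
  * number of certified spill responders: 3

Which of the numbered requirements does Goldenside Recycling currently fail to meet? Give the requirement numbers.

3, 4

1. landfill permit verification 55 days ago vs limit 60 → met
2. notices of violation open 3 ≤ 4 → met
3. condition 'accepts hazardous waste' holds; driver safety training 442 days ago vs limit 365 → not met
4. route audit 727 days ago vs limit 540 → not met
5. certified spill responders 3 ≥ 2 → met
6. spill-response plan present → met
7. vehicles overdue for inspection 0 ≤ 2 → met
8. closure/post-closure financial assurance $775,000 ≥ $725,000 → met
Not met: 3, 4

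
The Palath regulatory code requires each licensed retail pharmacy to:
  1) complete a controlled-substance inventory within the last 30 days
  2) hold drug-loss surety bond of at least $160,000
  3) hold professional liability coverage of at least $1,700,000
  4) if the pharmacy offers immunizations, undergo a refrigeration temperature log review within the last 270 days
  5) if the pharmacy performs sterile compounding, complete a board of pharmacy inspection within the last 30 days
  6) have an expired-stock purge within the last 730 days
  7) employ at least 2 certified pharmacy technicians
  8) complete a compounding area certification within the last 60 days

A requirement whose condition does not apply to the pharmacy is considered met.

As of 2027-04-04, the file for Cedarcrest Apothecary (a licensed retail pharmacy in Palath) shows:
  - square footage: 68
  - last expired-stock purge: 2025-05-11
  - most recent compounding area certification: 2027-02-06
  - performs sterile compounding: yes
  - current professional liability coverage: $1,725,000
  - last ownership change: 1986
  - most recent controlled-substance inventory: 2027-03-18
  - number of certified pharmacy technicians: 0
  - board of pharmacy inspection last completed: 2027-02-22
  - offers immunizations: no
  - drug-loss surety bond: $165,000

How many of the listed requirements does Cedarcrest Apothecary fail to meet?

2

1. controlled-substance inventory 17 days ago vs limit 30 → met
2. drug-loss surety bond $165,000 ≥ $160,000 → met
3. professional liability coverage $1,725,000 ≥ $1,700,000 → met
4. condition 'offers immunizations' does not hold → requirement n/a → met
5. condition 'performs sterile compounding' holds; board of pharmacy inspection 41 days ago vs limit 30 → not met
6. expired-stock purge 693 days ago vs limit 730 → met
7. certified pharmacy technicians 0 < 2 → not met
8. compounding area certification 57 days ago vs limit 60 → met
Not met: 2 of 8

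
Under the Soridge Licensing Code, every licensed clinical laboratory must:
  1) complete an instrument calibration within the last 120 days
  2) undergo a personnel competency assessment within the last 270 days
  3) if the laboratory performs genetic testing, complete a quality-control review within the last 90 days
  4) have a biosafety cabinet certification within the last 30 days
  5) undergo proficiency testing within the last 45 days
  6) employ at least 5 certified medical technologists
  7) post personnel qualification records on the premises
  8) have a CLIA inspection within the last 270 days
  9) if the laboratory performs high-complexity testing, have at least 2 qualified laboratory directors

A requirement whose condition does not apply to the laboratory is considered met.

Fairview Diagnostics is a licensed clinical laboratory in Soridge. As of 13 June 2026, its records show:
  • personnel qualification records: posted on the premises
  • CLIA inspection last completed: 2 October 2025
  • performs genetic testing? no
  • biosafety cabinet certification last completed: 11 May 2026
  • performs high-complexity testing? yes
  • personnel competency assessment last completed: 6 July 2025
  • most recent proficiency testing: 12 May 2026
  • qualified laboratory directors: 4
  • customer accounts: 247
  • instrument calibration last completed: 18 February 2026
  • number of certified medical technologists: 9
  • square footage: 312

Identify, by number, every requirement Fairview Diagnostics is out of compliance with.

1. instrument calibration 115 days ago vs limit 120 → met
2. personnel competency assessment 342 days ago vs limit 270 → not met
3. condition 'performs genetic testing' does not hold → requirement n/a → met
4. biosafety cabinet certification 33 days ago vs limit 30 → not met
5. proficiency testing 32 days ago vs limit 45 → met
6. certified medical technologists 9 ≥ 5 → met
7. personnel qualification records present → met
8. CLIA inspection 254 days ago vs limit 270 → met
9. condition 'performs high-complexity testing' holds; qualified laboratory directors 4 ≥ 2 → met
Not met: 2, 4

2, 4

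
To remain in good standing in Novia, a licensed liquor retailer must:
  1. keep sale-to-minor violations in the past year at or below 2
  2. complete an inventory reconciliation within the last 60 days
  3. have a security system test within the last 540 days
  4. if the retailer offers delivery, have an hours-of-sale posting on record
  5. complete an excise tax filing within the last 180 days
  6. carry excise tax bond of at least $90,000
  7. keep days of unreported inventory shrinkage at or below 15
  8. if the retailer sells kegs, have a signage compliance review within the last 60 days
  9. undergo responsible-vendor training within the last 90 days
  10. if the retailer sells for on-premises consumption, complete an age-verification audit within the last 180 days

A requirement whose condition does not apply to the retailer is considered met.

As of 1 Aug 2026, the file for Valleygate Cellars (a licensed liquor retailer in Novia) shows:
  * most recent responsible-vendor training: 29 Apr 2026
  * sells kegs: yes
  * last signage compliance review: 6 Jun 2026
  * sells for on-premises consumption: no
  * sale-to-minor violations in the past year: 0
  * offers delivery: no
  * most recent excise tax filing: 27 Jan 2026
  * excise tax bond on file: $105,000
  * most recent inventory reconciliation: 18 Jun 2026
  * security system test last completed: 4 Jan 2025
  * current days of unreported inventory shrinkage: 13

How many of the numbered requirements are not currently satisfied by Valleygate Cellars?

1. sale-to-minor violations in the past year 0 ≤ 2 → met
2. inventory reconciliation 44 days ago vs limit 60 → met
3. security system test 574 days ago vs limit 540 → not met
4. condition 'offers delivery' does not hold → requirement n/a → met
5. excise tax filing 186 days ago vs limit 180 → not met
6. excise tax bond $105,000 ≥ $90,000 → met
7. days of unreported inventory shrinkage 13 ≤ 15 → met
8. condition 'sells kegs' holds; signage compliance review 56 days ago vs limit 60 → met
9. responsible-vendor training 94 days ago vs limit 90 → not met
10. condition 'sells for on-premises consumption' does not hold → requirement n/a → met
Not met: 3 of 10

3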